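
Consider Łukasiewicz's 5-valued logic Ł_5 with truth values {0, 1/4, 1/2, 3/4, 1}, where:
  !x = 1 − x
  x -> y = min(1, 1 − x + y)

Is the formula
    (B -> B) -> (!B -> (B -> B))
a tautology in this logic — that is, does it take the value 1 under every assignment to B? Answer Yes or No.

B = 0 ↦ 1
B = 1/4 ↦ 1
B = 1/2 ↦ 1
B = 3/4 ↦ 1
B = 1 ↦ 1
Every assignment gives a value ≥ 1.

Yes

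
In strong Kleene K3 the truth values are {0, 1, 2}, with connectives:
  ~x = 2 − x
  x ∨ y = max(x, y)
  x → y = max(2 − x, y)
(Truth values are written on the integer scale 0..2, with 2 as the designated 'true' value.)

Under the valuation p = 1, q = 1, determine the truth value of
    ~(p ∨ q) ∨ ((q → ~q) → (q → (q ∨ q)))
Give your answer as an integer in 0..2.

p ∨ q = 1 ∨ 1 = 1
~(p ∨ q) = ~1 = 1
~q = ~1 = 1
q → ~q = 1 → 1 = 1
q ∨ q = 1 ∨ 1 = 1
q → (q ∨ q) = 1 → 1 = 1
(q → ~q) → (q → (q ∨ q)) = 1 → 1 = 1
~(p ∨ q) ∨ ((q → ~q) → (q → (q ∨ q))) = 1 ∨ 1 = 1

1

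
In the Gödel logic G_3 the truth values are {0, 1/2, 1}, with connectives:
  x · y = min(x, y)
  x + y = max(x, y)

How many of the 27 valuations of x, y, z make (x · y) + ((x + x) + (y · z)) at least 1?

value 1: 11 assignments (counts)
value 1/2: 11 assignments
value 0: 5 assignments
So 11 of the 27 assignments meet the threshold.

11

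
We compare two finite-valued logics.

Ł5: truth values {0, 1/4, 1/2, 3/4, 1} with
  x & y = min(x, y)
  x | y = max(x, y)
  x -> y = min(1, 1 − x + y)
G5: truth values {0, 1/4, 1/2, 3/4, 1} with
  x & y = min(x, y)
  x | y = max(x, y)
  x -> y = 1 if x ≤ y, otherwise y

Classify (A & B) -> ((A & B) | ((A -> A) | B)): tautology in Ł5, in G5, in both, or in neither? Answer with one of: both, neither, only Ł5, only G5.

In Ł5: every assignment gives 1 — tautology.
In G5: every assignment gives 1 — tautology.

both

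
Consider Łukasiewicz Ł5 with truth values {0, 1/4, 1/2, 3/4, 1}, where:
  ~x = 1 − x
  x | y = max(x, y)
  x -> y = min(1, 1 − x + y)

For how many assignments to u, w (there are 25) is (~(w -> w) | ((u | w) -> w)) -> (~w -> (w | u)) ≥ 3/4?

value 1: 21 assignments (counts)
value 1/2: 3 assignments
value 0: 1 assignment
So 21 of the 25 assignments meet the threshold.

21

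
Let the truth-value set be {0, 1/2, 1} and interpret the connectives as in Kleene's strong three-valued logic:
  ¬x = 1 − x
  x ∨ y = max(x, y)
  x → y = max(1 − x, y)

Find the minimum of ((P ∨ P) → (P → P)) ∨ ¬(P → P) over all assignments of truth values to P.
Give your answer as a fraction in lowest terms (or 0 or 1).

1/2

Take P = 1/2:
P ∨ P = 1/2 ∨ 1/2 = 1/2
P → P = 1/2 → 1/2 = 1/2
(P ∨ P) → (P → P) = 1/2 → 1/2 = 1/2
P → P = 1/2 → 1/2 = 1/2
¬(P → P) = ¬1/2 = 1/2
((P ∨ P) → (P → P)) ∨ ¬(P → P) = 1/2 ∨ 1/2 = 1/2
No assignment yields a value below 1/2, so this is the minimum.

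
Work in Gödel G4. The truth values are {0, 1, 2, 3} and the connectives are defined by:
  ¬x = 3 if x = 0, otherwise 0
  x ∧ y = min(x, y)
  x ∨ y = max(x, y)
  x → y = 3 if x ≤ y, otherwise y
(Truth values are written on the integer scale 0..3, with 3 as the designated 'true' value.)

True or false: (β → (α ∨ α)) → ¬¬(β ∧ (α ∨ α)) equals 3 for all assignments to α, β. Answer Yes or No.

Counterexample: take α = 0, β = 0.
α ∨ α = 0 ∨ 0 = 0
β → (α ∨ α) = 0 → 0 = 3
α ∨ α = 0 ∨ 0 = 0
β ∧ (α ∨ α) = 0 ∧ 0 = 0
¬(β ∧ (α ∨ α)) = ¬0 = 3
¬¬(β ∧ (α ∨ α)) = ¬3 = 0
(β → (α ∨ α)) → ¬¬(β ∧ (α ∨ α)) = 3 → 0 = 0
This gives 0 ≠ 3.

No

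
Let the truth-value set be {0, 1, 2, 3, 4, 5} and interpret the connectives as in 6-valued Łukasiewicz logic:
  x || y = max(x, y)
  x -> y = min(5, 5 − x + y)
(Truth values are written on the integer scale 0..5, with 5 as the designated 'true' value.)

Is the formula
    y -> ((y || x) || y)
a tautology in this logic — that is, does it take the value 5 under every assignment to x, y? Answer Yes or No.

Yes

At x = 4, y = 5, for instance:
y || x = 5 || 4 = 5
(y || x) || y = 5 || 5 = 5
y -> ((y || x) || y) = 5 -> 5 = 5
and checking the remaining 35 assignments likewise gives ≥ 5 in every case.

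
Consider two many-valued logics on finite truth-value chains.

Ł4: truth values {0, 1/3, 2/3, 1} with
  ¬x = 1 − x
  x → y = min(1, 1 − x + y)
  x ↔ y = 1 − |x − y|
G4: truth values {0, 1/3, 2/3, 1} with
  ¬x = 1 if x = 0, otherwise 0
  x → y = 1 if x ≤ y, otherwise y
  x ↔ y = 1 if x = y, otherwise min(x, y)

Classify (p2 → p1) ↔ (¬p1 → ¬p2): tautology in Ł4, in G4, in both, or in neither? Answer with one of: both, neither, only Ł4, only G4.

In Ł4: every assignment gives 1 — tautology.
In G4: at p1 = 1/3, p2 = 2/3 the value is 1/3 — not a tautology.

only Ł4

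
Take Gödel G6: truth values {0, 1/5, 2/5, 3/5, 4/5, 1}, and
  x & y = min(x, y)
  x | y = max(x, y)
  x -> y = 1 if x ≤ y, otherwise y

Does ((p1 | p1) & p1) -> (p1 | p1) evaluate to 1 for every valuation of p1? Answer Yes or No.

p1 = 0 ↦ 1
p1 = 1/5 ↦ 1
p1 = 2/5 ↦ 1
p1 = 3/5 ↦ 1
p1 = 4/5 ↦ 1
p1 = 1 ↦ 1
Every assignment gives a value ≥ 1.

Yes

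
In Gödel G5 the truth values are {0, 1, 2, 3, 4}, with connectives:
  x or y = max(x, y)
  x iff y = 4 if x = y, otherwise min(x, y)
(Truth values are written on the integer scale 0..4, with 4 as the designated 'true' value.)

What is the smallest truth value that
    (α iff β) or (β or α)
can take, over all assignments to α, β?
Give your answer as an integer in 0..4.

Take α = 0, β = 1:
α iff β = 0 iff 1 = 0
β or α = 1 or 0 = 1
(α iff β) or (β or α) = 0 or 1 = 1
No assignment yields a value below 1, so this is the minimum.

1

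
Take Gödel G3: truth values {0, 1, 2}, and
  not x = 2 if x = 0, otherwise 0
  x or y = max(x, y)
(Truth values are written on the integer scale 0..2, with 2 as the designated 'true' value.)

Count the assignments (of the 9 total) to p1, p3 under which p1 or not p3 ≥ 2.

p1 = 0, p3 = 0 ↦ 2  ≥
p1 = 0, p3 = 1 ↦ 0  <
p1 = 0, p3 = 2 ↦ 0  <
p1 = 1, p3 = 0 ↦ 2  ≥
p1 = 1, p3 = 1 ↦ 1  <
p1 = 1, p3 = 2 ↦ 1  <
p1 = 2, p3 = 0 ↦ 2  ≥
p1 = 2, p3 = 1 ↦ 2  ≥
p1 = 2, p3 = 2 ↦ 2  ≥
So 5 of the 9 assignments meet the threshold.

5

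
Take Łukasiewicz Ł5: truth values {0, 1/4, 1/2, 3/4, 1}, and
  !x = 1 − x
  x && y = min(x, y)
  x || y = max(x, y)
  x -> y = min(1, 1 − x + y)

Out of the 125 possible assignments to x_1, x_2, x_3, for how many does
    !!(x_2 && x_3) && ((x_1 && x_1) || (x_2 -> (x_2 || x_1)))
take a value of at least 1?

5

value 1: 5 assignments (counts)
value 3/4: 15 assignments
value 1/2: 25 assignments
value 1/4: 35 assignments
value 0: 45 assignments
So 5 of the 125 assignments meet the threshold.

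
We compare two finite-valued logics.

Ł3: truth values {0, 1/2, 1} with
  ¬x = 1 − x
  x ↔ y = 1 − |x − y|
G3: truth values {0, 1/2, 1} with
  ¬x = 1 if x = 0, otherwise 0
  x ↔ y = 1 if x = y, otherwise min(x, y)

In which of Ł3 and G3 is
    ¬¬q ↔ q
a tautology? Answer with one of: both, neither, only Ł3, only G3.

In Ł3: every assignment gives 1 — tautology.
In G3: at q = 1/2 the value is 1/2 — not a tautology.

only Ł3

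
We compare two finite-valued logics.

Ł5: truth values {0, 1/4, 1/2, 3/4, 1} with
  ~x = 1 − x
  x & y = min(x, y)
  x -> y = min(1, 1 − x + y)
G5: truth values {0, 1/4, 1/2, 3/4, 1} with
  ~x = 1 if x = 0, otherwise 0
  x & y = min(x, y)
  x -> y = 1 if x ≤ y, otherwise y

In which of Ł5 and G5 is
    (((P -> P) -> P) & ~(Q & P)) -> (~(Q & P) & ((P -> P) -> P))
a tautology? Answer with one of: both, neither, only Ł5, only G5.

In Ł5: every assignment gives 1 — tautology.
In G5: every assignment gives 1 — tautology.

both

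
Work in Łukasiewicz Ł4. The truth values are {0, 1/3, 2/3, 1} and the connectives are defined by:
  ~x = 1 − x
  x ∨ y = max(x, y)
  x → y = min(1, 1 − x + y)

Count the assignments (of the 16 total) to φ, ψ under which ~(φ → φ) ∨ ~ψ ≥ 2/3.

8

φ = 0, ψ = 0 ↦ 1  ≥
φ = 0, ψ = 1/3 ↦ 2/3  ≥
φ = 0, ψ = 2/3 ↦ 1/3  <
φ = 0, ψ = 1 ↦ 0  <
φ = 1/3, ψ = 0 ↦ 1  ≥
φ = 1/3, ψ = 1/3 ↦ 2/3  ≥
φ = 1/3, ψ = 2/3 ↦ 1/3  <
φ = 1/3, ψ = 1 ↦ 0  <
φ = 2/3, ψ = 0 ↦ 1  ≥
φ = 2/3, ψ = 1/3 ↦ 2/3  ≥
φ = 2/3, ψ = 2/3 ↦ 1/3  <
φ = 2/3, ψ = 1 ↦ 0  <
φ = 1, ψ = 0 ↦ 1  ≥
φ = 1, ψ = 1/3 ↦ 2/3  ≥
φ = 1, ψ = 2/3 ↦ 1/3  <
φ = 1, ψ = 1 ↦ 0  <
So 8 of the 16 assignments meet the threshold.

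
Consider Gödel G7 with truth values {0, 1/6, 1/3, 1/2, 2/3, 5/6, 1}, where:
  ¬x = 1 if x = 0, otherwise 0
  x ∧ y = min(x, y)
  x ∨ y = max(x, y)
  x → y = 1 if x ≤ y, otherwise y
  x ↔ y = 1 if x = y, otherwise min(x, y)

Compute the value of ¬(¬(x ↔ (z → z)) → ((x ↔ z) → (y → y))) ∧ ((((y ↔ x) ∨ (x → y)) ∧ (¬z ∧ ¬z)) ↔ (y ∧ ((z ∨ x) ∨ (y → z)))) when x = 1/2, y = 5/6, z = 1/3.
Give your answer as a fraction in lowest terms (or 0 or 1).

0

z → z = 1/3 → 1/3 = 1
x ↔ (z → z) = 1/2 ↔ 1 = 1/2
¬(x ↔ (z → z)) = ¬1/2 = 0
x ↔ z = 1/2 ↔ 1/3 = 1/3
y → y = 5/6 → 5/6 = 1
(x ↔ z) → (y → y) = 1/3 → 1 = 1
¬(x ↔ (z → z)) → ((x ↔ z) → (y → y)) = 0 → 1 = 1
¬(¬(x ↔ (z → z)) → ((x ↔ z) → (y → y))) = ¬1 = 0
y ↔ x = 5/6 ↔ 1/2 = 1/2
x → y = 1/2 → 5/6 = 1
(y ↔ x) ∨ (x → y) = 1/2 ∨ 1 = 1
¬z = ¬1/3 = 0
¬z = ¬1/3 = 0
¬z ∧ ¬z = 0 ∧ 0 = 0
((y ↔ x) ∨ (x → y)) ∧ (¬z ∧ ¬z) = 1 ∧ 0 = 0
z ∨ x = 1/3 ∨ 1/2 = 1/2
y → z = 5/6 → 1/3 = 1/3
(z ∨ x) ∨ (y → z) = 1/2 ∨ 1/3 = 1/2
y ∧ ((z ∨ x) ∨ (y → z)) = 5/6 ∧ 1/2 = 1/2
(((y ↔ x) ∨ (x → y)) ∧ (¬z ∧ ¬z)) ↔ (y ∧ ((z ∨ x) ∨ (y → z))) = 0 ↔ 1/2 = 0
¬(¬(x ↔ (z → z)) → ((x ↔ z) → (y → y))) ∧ ((((y ↔ x) ∨ (x → y)) ∧ (¬z ∧ ¬z)) ↔ (y ∧ ((z ∨ x) ∨ (y → z)))) = 0 ∧ 0 = 0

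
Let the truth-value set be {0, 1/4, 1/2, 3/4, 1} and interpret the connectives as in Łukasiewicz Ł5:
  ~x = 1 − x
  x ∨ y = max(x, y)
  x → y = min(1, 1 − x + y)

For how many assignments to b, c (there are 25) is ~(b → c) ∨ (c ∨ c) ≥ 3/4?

13

value 1: 6 assignments (counts)
value 3/4: 7 assignments (counts)
value 1/2: 7 assignments
value 1/4: 4 assignments
value 0: 1 assignment
So 13 of the 25 assignments meet the threshold.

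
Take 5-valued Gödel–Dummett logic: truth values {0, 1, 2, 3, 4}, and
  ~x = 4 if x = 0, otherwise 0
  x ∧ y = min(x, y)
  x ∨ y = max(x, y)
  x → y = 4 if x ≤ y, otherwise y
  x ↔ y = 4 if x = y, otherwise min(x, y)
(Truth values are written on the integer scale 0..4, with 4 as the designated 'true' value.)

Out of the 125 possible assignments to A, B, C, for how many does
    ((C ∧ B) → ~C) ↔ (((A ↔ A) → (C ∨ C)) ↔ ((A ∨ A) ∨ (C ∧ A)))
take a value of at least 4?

value 4: 25 assignments (counts)
value 3: 2 assignments
value 2: 4 assignments
value 1: 6 assignments
value 0: 88 assignments
So 25 of the 125 assignments meet the threshold.

25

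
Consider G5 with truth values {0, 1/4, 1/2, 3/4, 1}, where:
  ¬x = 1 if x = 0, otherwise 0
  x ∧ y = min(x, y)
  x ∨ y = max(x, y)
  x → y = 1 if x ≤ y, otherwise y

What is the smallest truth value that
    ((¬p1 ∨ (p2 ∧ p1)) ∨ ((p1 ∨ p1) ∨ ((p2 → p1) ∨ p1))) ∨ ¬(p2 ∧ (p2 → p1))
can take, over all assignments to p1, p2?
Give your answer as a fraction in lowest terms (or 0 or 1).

1/4

Take p1 = 1/4, p2 = 1/2:
¬p1 = ¬1/4 = 0
p2 ∧ p1 = 1/2 ∧ 1/4 = 1/4
¬p1 ∨ (p2 ∧ p1) = 0 ∨ 1/4 = 1/4
p1 ∨ p1 = 1/4 ∨ 1/4 = 1/4
p2 → p1 = 1/2 → 1/4 = 1/4
(p2 → p1) ∨ p1 = 1/4 ∨ 1/4 = 1/4
(p1 ∨ p1) ∨ ((p2 → p1) ∨ p1) = 1/4 ∨ 1/4 = 1/4
(¬p1 ∨ (p2 ∧ p1)) ∨ ((p1 ∨ p1) ∨ ((p2 → p1) ∨ p1)) = 1/4 ∨ 1/4 = 1/4
p2 → p1 = 1/2 → 1/4 = 1/4
p2 ∧ (p2 → p1) = 1/2 ∧ 1/4 = 1/4
¬(p2 ∧ (p2 → p1)) = ¬1/4 = 0
((¬p1 ∨ (p2 ∧ p1)) ∨ ((p1 ∨ p1) ∨ ((p2 → p1) ∨ p1))) ∨ ¬(p2 ∧ (p2 → p1)) = 1/4 ∨ 0 = 1/4
No assignment yields a value below 1/4, so this is the minimum.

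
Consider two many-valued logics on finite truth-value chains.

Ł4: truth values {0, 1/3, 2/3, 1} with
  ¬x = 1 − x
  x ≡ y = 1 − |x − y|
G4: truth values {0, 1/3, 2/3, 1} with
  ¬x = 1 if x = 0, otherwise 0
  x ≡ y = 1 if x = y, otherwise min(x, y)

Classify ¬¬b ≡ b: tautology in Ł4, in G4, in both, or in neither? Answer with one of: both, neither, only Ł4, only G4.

In Ł4: every assignment gives 1 — tautology.
In G4: at b = 1/3 the value is 1/3 — not a tautology.

only Ł4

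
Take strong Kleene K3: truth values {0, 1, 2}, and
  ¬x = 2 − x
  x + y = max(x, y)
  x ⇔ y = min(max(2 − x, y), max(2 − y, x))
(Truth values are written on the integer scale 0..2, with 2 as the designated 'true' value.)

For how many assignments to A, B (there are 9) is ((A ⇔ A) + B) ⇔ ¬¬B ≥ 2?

A = 0, B = 0 ↦ 0  <
A = 0, B = 1 ↦ 1  <
A = 0, B = 2 ↦ 2  ≥
A = 1, B = 0 ↦ 1  <
A = 1, B = 1 ↦ 1  <
A = 1, B = 2 ↦ 2  ≥
A = 2, B = 0 ↦ 0  <
A = 2, B = 1 ↦ 1  <
A = 2, B = 2 ↦ 2  ≥
So 3 of the 9 assignments meet the threshold.

3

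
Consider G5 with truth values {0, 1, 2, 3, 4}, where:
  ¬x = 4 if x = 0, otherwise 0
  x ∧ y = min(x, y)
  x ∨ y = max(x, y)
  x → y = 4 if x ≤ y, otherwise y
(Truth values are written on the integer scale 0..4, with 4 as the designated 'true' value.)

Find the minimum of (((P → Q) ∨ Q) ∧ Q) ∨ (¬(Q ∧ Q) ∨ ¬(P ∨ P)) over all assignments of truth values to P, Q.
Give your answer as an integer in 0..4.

Take P = 1, Q = 1:
P → Q = 1 → 1 = 4
(P → Q) ∨ Q = 4 ∨ 1 = 4
((P → Q) ∨ Q) ∧ Q = 4 ∧ 1 = 1
Q ∧ Q = 1 ∧ 1 = 1
¬(Q ∧ Q) = ¬1 = 0
P ∨ P = 1 ∨ 1 = 1
¬(P ∨ P) = ¬1 = 0
¬(Q ∧ Q) ∨ ¬(P ∨ P) = 0 ∨ 0 = 0
(((P → Q) ∨ Q) ∧ Q) ∨ (¬(Q ∧ Q) ∨ ¬(P ∨ P)) = 1 ∨ 0 = 1
No assignment yields a value below 1, so this is the minimum.

1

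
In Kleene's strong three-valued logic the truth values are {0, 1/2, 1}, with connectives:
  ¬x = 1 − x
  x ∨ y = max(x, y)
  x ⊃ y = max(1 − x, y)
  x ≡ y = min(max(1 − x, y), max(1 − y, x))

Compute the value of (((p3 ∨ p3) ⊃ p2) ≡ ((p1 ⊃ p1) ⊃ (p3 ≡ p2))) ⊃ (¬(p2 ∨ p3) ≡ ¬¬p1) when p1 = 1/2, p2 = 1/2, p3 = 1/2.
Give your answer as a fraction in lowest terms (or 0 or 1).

p3 ∨ p3 = 1/2 ∨ 1/2 = 1/2
(p3 ∨ p3) ⊃ p2 = 1/2 ⊃ 1/2 = 1/2
p1 ⊃ p1 = 1/2 ⊃ 1/2 = 1/2
p3 ≡ p2 = 1/2 ≡ 1/2 = 1/2
(p1 ⊃ p1) ⊃ (p3 ≡ p2) = 1/2 ⊃ 1/2 = 1/2
((p3 ∨ p3) ⊃ p2) ≡ ((p1 ⊃ p1) ⊃ (p3 ≡ p2)) = 1/2 ≡ 1/2 = 1/2
p2 ∨ p3 = 1/2 ∨ 1/2 = 1/2
¬(p2 ∨ p3) = ¬1/2 = 1/2
¬p1 = ¬1/2 = 1/2
¬¬p1 = ¬1/2 = 1/2
¬(p2 ∨ p3) ≡ ¬¬p1 = 1/2 ≡ 1/2 = 1/2
(((p3 ∨ p3) ⊃ p2) ≡ ((p1 ⊃ p1) ⊃ (p3 ≡ p2))) ⊃ (¬(p2 ∨ p3) ≡ ¬¬p1) = 1/2 ⊃ 1/2 = 1/2

1/2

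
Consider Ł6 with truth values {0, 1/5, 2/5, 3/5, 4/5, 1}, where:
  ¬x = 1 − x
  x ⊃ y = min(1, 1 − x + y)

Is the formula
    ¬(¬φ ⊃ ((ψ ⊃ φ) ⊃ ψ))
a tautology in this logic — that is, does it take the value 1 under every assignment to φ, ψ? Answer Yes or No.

Counterexample: take φ = 0, ψ = 1/5.
¬φ = ¬0 = 1
ψ ⊃ φ = 1/5 ⊃ 0 = 4/5
(ψ ⊃ φ) ⊃ ψ = 4/5 ⊃ 1/5 = 2/5
¬φ ⊃ ((ψ ⊃ φ) ⊃ ψ) = 1 ⊃ 2/5 = 2/5
¬(¬φ ⊃ ((ψ ⊃ φ) ⊃ ψ)) = ¬2/5 = 3/5
This gives 3/5 ≠ 1.

No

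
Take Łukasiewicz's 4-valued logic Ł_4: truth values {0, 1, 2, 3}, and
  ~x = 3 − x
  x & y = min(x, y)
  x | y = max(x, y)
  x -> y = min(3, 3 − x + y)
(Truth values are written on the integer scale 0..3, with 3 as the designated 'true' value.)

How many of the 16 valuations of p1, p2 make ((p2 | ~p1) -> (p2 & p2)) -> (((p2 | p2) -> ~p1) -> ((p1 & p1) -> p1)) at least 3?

p1 = 0, p2 = 0 ↦ 3  ≥
p1 = 0, p2 = 1 ↦ 3  ≥
p1 = 0, p2 = 2 ↦ 3  ≥
p1 = 0, p2 = 3 ↦ 3  ≥
p1 = 1, p2 = 0 ↦ 3  ≥
p1 = 1, p2 = 1 ↦ 3  ≥
p1 = 1, p2 = 2 ↦ 3  ≥
p1 = 1, p2 = 3 ↦ 3  ≥
p1 = 2, p2 = 0 ↦ 3  ≥
p1 = 2, p2 = 1 ↦ 3  ≥
p1 = 2, p2 = 2 ↦ 3  ≥
p1 = 2, p2 = 3 ↦ 3  ≥
p1 = 3, p2 = 0 ↦ 3  ≥
p1 = 3, p2 = 1 ↦ 3  ≥
p1 = 3, p2 = 2 ↦ 3  ≥
p1 = 3, p2 = 3 ↦ 3  ≥
So 16 of the 16 assignments meet the threshold.

16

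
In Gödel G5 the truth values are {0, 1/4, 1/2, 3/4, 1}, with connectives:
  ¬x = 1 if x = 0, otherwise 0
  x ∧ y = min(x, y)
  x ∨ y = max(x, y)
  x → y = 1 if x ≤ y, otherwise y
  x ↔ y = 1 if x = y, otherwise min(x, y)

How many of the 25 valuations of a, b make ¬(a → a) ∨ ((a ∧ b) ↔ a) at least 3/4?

value 1: 15 assignments (counts)
value 3/4: 1 assignment (counts)
value 1/2: 2 assignments
value 1/4: 3 assignments
value 0: 4 assignments
So 16 of the 25 assignments meet the threshold.

16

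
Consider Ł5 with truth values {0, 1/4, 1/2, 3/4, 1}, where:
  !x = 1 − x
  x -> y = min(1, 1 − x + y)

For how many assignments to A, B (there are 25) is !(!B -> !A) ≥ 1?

1

value 1: 1 assignment (counts)
value 3/4: 2 assignments
value 1/2: 3 assignments
value 1/4: 4 assignments
value 0: 15 assignments
So 1 of the 25 assignments meets the threshold.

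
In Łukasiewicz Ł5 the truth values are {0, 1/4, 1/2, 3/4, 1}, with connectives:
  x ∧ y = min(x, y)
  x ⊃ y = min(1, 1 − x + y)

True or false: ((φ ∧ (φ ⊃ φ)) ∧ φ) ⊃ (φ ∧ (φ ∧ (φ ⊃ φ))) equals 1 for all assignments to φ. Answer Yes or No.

Yes

φ = 0 ↦ 1
φ = 1/4 ↦ 1
φ = 1/2 ↦ 1
φ = 3/4 ↦ 1
φ = 1 ↦ 1
Every assignment gives a value ≥ 1.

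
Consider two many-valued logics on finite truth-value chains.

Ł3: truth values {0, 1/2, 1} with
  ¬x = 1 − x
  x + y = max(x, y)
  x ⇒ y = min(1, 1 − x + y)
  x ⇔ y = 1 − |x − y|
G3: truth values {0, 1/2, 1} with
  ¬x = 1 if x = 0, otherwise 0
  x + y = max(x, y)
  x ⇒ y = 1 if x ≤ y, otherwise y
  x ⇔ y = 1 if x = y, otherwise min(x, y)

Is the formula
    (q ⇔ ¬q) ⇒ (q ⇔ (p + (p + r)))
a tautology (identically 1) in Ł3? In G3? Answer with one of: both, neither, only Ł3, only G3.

only G3

In Ł3: at p = 0, q = 1/2, r = 0 the value is 1/2 — not a tautology.
In G3: every assignment gives 1 — tautology.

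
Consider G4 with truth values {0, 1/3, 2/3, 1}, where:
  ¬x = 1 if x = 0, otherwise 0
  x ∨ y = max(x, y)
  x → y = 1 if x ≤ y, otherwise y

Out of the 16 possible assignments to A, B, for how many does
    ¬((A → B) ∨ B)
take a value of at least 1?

A = 0, B = 0 ↦ 0  <
A = 0, B = 1/3 ↦ 0  <
A = 0, B = 2/3 ↦ 0  <
A = 0, B = 1 ↦ 0  <
A = 1/3, B = 0 ↦ 1  ≥
A = 1/3, B = 1/3 ↦ 0  <
A = 1/3, B = 2/3 ↦ 0  <
A = 1/3, B = 1 ↦ 0  <
A = 2/3, B = 0 ↦ 1  ≥
A = 2/3, B = 1/3 ↦ 0  <
A = 2/3, B = 2/3 ↦ 0  <
A = 2/3, B = 1 ↦ 0  <
A = 1, B = 0 ↦ 1  ≥
A = 1, B = 1/3 ↦ 0  <
A = 1, B = 2/3 ↦ 0  <
A = 1, B = 1 ↦ 0  <
So 3 of the 16 assignments meet the threshold.

3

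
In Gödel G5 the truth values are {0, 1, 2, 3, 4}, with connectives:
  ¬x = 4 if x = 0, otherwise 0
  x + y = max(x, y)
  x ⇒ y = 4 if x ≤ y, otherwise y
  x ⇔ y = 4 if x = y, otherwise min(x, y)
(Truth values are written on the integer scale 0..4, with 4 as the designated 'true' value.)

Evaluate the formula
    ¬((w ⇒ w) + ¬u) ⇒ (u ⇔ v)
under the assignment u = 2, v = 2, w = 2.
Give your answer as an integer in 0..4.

w ⇒ w = 2 ⇒ 2 = 4
¬u = ¬2 = 0
(w ⇒ w) + ¬u = 4 + 0 = 4
¬((w ⇒ w) + ¬u) = ¬4 = 0
u ⇔ v = 2 ⇔ 2 = 4
¬((w ⇒ w) + ¬u) ⇒ (u ⇔ v) = 0 ⇒ 4 = 4

4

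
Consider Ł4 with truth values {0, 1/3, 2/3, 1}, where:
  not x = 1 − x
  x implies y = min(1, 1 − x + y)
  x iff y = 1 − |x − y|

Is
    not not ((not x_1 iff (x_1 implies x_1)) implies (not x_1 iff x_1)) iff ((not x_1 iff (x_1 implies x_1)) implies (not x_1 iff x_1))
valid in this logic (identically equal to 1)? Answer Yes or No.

Yes

x_1 = 0 ↦ 1
x_1 = 1/3 ↦ 1
x_1 = 2/3 ↦ 1
x_1 = 1 ↦ 1
Every assignment gives a value ≥ 1.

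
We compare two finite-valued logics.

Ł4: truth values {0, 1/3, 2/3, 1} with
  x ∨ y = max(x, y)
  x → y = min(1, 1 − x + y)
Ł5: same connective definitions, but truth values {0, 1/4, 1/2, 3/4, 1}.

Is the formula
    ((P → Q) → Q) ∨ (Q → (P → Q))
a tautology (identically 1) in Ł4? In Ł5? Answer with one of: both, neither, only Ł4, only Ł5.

both

In Ł4: every assignment gives 1 — tautology.
In Ł5: every assignment gives 1 — tautology.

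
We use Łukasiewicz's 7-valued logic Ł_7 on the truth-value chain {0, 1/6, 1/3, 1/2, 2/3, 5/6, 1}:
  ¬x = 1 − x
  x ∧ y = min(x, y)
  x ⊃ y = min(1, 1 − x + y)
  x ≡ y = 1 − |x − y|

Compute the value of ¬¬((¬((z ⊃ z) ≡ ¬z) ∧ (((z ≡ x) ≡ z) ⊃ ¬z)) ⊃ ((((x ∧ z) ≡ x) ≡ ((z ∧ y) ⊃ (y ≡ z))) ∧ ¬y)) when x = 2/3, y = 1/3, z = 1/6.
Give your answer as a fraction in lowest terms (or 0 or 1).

z ⊃ z = 1/6 ⊃ 1/6 = 1
¬z = ¬1/6 = 5/6
(z ⊃ z) ≡ ¬z = 1 ≡ 5/6 = 5/6
¬((z ⊃ z) ≡ ¬z) = ¬5/6 = 1/6
z ≡ x = 1/6 ≡ 2/3 = 1/2
(z ≡ x) ≡ z = 1/2 ≡ 1/6 = 2/3
¬z = ¬1/6 = 5/6
((z ≡ x) ≡ z) ⊃ ¬z = 2/3 ⊃ 5/6 = 1
¬((z ⊃ z) ≡ ¬z) ∧ (((z ≡ x) ≡ z) ⊃ ¬z) = 1/6 ∧ 1 = 1/6
x ∧ z = 2/3 ∧ 1/6 = 1/6
(x ∧ z) ≡ x = 1/6 ≡ 2/3 = 1/2
z ∧ y = 1/6 ∧ 1/3 = 1/6
y ≡ z = 1/3 ≡ 1/6 = 5/6
(z ∧ y) ⊃ (y ≡ z) = 1/6 ⊃ 5/6 = 1
((x ∧ z) ≡ x) ≡ ((z ∧ y) ⊃ (y ≡ z)) = 1/2 ≡ 1 = 1/2
¬y = ¬1/3 = 2/3
(((x ∧ z) ≡ x) ≡ ((z ∧ y) ⊃ (y ≡ z))) ∧ ¬y = 1/2 ∧ 2/3 = 1/2
(¬((z ⊃ z) ≡ ¬z) ∧ (((z ≡ x) ≡ z) ⊃ ¬z)) ⊃ ((((x ∧ z) ≡ x) ≡ ((z ∧ y) ⊃ (y ≡ z))) ∧ ¬y) = 1/6 ⊃ 1/2 = 1
¬((¬((z ⊃ z) ≡ ¬z) ∧ (((z ≡ x) ≡ z) ⊃ ¬z)) ⊃ ((((x ∧ z) ≡ x) ≡ ((z ∧ y) ⊃ (y ≡ z))) ∧ ¬y)) = ¬1 = 0
¬¬((¬((z ⊃ z) ≡ ¬z) ∧ (((z ≡ x) ≡ z) ⊃ ¬z)) ⊃ ((((x ∧ z) ≡ x) ≡ ((z ∧ y) ⊃ (y ≡ z))) ∧ ¬y)) = ¬0 = 1

1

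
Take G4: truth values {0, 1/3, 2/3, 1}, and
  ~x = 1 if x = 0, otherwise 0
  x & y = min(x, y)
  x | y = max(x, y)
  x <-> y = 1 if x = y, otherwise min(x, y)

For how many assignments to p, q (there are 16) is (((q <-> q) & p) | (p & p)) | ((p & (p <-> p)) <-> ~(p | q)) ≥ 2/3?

11

p = 0, q = 0 ↦ 0  <
p = 0, q = 1/3 ↦ 1  ≥
p = 0, q = 2/3 ↦ 1  ≥
p = 0, q = 1 ↦ 1  ≥
p = 1/3, q = 0 ↦ 1/3  <
p = 1/3, q = 1/3 ↦ 1/3  <
p = 1/3, q = 2/3 ↦ 1/3  <
p = 1/3, q = 1 ↦ 1/3  <
p = 2/3, q = 0 ↦ 2/3  ≥
p = 2/3, q = 1/3 ↦ 2/3  ≥
p = 2/3, q = 2/3 ↦ 2/3  ≥
p = 2/3, q = 1 ↦ 2/3  ≥
p = 1, q = 0 ↦ 1  ≥
p = 1, q = 1/3 ↦ 1  ≥
p = 1, q = 2/3 ↦ 1  ≥
p = 1, q = 1 ↦ 1  ≥
So 11 of the 16 assignments meet the threshold.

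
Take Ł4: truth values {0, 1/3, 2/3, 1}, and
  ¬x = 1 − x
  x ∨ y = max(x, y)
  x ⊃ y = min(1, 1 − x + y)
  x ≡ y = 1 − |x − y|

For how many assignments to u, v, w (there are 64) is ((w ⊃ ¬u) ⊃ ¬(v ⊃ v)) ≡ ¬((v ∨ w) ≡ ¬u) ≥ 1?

value 1: 36 assignments (counts)
value 2/3: 18 assignments
value 1/3: 8 assignments
value 0: 2 assignments
So 36 of the 64 assignments meet the threshold.

36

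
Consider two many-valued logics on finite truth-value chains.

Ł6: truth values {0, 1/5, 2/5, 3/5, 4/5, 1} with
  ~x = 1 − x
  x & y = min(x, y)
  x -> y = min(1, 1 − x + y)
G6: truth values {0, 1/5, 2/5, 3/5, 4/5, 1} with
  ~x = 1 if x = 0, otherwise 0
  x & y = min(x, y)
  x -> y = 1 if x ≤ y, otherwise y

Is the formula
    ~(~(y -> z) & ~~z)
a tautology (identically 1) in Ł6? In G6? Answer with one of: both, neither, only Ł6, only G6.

In Ł6: at y = 2/5, z = 1/5 the value is 4/5 — not a tautology.
In G6: every assignment gives 1 — tautology.

only G6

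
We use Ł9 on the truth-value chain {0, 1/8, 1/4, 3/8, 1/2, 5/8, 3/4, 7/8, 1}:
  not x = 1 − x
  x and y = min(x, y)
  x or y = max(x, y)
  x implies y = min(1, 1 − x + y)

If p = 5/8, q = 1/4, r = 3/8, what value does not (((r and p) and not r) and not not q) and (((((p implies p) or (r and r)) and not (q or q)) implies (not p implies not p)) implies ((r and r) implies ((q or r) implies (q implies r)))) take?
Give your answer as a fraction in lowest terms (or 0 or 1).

r and p = 3/8 and 5/8 = 3/8
not r = not 3/8 = 5/8
(r and p) and not r = 3/8 and 5/8 = 3/8
not q = not 1/4 = 3/4
not not q = not 3/4 = 1/4
((r and p) and not r) and not not q = 3/8 and 1/4 = 1/4
not (((r and p) and not r) and not not q) = not 1/4 = 3/4
p implies p = 5/8 implies 5/8 = 1
r and r = 3/8 and 3/8 = 3/8
(p implies p) or (r and r) = 1 or 3/8 = 1
q or q = 1/4 or 1/4 = 1/4
not (q or q) = not 1/4 = 3/4
((p implies p) or (r and r)) and not (q or q) = 1 and 3/4 = 3/4
not p = not 5/8 = 3/8
not p = not 5/8 = 3/8
not p implies not p = 3/8 implies 3/8 = 1
(((p implies p) or (r and r)) and not (q or q)) implies (not p implies not p) = 3/4 implies 1 = 1
r and r = 3/8 and 3/8 = 3/8
q or r = 1/4 or 3/8 = 3/8
q implies r = 1/4 implies 3/8 = 1
(q or r) implies (q implies r) = 3/8 implies 1 = 1
(r and r) implies ((q or r) implies (q implies r)) = 3/8 implies 1 = 1
((((p implies p) or (r and r)) and not (q or q)) implies (not p implies not p)) implies ((r and r) implies ((q or r) implies (q implies r))) = 1 implies 1 = 1
not (((r and p) and not r) and not not q) and (((((p implies p) or (r and r)) and not (q or q)) implies (not p implies not p)) implies ((r and r) implies ((q or r) implies (q implies r)))) = 3/4 and 1 = 3/4

3/4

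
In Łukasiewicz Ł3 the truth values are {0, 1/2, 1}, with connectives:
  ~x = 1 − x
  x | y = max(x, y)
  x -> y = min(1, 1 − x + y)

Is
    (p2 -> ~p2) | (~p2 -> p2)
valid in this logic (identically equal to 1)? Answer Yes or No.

p2 = 0 ↦ 1
p2 = 1/2 ↦ 1
p2 = 1 ↦ 1
Every assignment gives a value ≥ 1.

Yes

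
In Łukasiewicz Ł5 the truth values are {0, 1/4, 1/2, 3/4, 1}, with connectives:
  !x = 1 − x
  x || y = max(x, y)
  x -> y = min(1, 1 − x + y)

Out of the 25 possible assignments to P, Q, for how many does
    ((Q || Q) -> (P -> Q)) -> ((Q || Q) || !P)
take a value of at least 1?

9

value 1: 9 assignments (counts)
value 3/4: 7 assignments
value 1/2: 5 assignments
value 1/4: 3 assignments
value 0: 1 assignment
So 9 of the 25 assignments meet the threshold.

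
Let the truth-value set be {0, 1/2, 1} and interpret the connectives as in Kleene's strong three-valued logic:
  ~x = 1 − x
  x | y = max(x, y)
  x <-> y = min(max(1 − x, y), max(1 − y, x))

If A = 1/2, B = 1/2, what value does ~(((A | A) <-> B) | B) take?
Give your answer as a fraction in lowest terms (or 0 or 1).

A | A = 1/2 | 1/2 = 1/2
(A | A) <-> B = 1/2 <-> 1/2 = 1/2
((A | A) <-> B) | B = 1/2 | 1/2 = 1/2
~(((A | A) <-> B) | B) = ~1/2 = 1/2

1/2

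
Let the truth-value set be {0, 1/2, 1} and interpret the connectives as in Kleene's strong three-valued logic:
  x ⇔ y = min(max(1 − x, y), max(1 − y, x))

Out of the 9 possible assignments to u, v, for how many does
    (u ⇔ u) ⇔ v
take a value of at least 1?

u = 0, v = 0 ↦ 0  <
u = 0, v = 1/2 ↦ 1/2  <
u = 0, v = 1 ↦ 1  ≥
u = 1/2, v = 0 ↦ 1/2  <
u = 1/2, v = 1/2 ↦ 1/2  <
u = 1/2, v = 1 ↦ 1/2  <
u = 1, v = 0 ↦ 0  <
u = 1, v = 1/2 ↦ 1/2  <
u = 1, v = 1 ↦ 1  ≥
So 2 of the 9 assignments meet the threshold.

2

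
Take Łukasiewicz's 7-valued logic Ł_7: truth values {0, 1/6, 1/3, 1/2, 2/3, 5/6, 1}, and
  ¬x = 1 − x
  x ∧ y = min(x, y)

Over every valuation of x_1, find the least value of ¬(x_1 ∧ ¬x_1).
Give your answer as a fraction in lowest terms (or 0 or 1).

Take x_1 = 1/2:
¬x_1 = ¬1/2 = 1/2
x_1 ∧ ¬x_1 = 1/2 ∧ 1/2 = 1/2
¬(x_1 ∧ ¬x_1) = ¬1/2 = 1/2
No assignment yields a value below 1/2, so this is the minimum.

1/2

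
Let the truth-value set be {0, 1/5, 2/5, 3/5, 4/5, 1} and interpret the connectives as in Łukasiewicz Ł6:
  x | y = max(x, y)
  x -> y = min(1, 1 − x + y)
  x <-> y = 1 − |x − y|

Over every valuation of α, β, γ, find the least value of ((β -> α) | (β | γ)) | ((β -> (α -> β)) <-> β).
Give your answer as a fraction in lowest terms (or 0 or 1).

Take α = 0, β = 2/5, γ = 0:
β -> α = 2/5 -> 0 = 3/5
β | γ = 2/5 | 0 = 2/5
(β -> α) | (β | γ) = 3/5 | 2/5 = 3/5
α -> β = 0 -> 2/5 = 1
β -> (α -> β) = 2/5 -> 1 = 1
(β -> (α -> β)) <-> β = 1 <-> 2/5 = 2/5
((β -> α) | (β | γ)) | ((β -> (α -> β)) <-> β) = 3/5 | 2/5 = 3/5
No assignment yields a value below 3/5, so this is the minimum.

3/5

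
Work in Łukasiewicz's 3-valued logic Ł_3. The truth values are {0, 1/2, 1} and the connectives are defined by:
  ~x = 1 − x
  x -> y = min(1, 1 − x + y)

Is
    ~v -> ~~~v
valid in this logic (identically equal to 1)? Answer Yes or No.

Yes

v = 0 ↦ 1
v = 1/2 ↦ 1
v = 1 ↦ 1
Every assignment gives a value ≥ 1.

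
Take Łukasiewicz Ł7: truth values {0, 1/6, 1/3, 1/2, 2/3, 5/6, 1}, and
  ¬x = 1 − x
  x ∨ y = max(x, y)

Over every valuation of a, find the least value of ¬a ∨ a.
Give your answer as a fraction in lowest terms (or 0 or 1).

1/2

Take a = 1/2:
¬a = ¬1/2 = 1/2
¬a ∨ a = 1/2 ∨ 1/2 = 1/2
No assignment yields a value below 1/2, so this is the minimum.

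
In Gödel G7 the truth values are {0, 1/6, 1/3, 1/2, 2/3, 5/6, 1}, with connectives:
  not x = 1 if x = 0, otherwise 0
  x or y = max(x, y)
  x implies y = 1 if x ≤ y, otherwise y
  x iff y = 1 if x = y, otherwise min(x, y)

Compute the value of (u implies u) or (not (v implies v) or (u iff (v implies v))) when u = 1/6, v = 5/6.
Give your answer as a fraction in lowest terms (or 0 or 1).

u implies u = 1/6 implies 1/6 = 1
v implies v = 5/6 implies 5/6 = 1
not (v implies v) = not 1 = 0
v implies v = 5/6 implies 5/6 = 1
u iff (v implies v) = 1/6 iff 1 = 1/6
not (v implies v) or (u iff (v implies v)) = 0 or 1/6 = 1/6
(u implies u) or (not (v implies v) or (u iff (v implies v))) = 1 or 1/6 = 1

1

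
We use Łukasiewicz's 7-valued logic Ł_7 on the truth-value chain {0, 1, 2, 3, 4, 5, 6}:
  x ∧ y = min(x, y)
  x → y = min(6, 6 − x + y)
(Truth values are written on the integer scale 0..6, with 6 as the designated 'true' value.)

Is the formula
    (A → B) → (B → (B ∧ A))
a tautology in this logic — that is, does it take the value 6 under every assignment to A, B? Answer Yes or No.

Counterexample: take A = 0, B = 1.
A → B = 0 → 1 = 6
B ∧ A = 1 ∧ 0 = 0
B → (B ∧ A) = 1 → 0 = 5
(A → B) → (B → (B ∧ A)) = 6 → 5 = 5
This gives 5 ≠ 6.

No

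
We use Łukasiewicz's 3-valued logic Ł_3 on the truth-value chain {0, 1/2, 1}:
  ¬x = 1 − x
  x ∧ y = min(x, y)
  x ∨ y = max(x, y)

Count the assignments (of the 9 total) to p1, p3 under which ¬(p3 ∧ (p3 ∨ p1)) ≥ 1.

p1 = 0, p3 = 0 ↦ 1  ≥
p1 = 0, p3 = 1/2 ↦ 1/2  <
p1 = 0, p3 = 1 ↦ 0  <
p1 = 1/2, p3 = 0 ↦ 1  ≥
p1 = 1/2, p3 = 1/2 ↦ 1/2  <
p1 = 1/2, p3 = 1 ↦ 0  <
p1 = 1, p3 = 0 ↦ 1  ≥
p1 = 1, p3 = 1/2 ↦ 1/2  <
p1 = 1, p3 = 1 ↦ 0  <
So 3 of the 9 assignments meet the threshold.

3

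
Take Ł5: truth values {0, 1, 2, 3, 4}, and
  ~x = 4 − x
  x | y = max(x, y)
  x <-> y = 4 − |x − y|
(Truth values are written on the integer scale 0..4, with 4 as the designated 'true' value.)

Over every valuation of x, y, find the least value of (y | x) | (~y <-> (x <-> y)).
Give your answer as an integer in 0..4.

2

Take x = 2, y = 0:
y | x = 0 | 2 = 2
~y = ~0 = 4
x <-> y = 2 <-> 0 = 2
~y <-> (x <-> y) = 4 <-> 2 = 2
(y | x) | (~y <-> (x <-> y)) = 2 | 2 = 2
No assignment yields a value below 2, so this is the minimum.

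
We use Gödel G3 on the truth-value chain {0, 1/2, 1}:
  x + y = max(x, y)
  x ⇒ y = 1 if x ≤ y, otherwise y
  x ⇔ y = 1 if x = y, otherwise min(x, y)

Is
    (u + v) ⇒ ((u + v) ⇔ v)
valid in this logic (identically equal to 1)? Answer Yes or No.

No

Counterexample: take u = 1/2, v = 0.
u + v = 1/2 + 0 = 1/2
u + v = 1/2 + 0 = 1/2
(u + v) ⇔ v = 1/2 ⇔ 0 = 0
(u + v) ⇒ ((u + v) ⇔ v) = 1/2 ⇒ 0 = 0
This gives 0 ≠ 1.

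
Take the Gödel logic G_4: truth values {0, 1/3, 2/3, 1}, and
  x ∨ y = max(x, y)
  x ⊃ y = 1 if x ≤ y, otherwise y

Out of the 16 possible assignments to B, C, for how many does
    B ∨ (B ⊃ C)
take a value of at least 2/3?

B = 0, C = 0 ↦ 1  ≥
B = 0, C = 1/3 ↦ 1  ≥
B = 0, C = 2/3 ↦ 1  ≥
B = 0, C = 1 ↦ 1  ≥
B = 1/3, C = 0 ↦ 1/3  <
B = 1/3, C = 1/3 ↦ 1  ≥
B = 1/3, C = 2/3 ↦ 1  ≥
B = 1/3, C = 1 ↦ 1  ≥
B = 2/3, C = 0 ↦ 2/3  ≥
B = 2/3, C = 1/3 ↦ 2/3  ≥
B = 2/3, C = 2/3 ↦ 1  ≥
B = 2/3, C = 1 ↦ 1  ≥
B = 1, C = 0 ↦ 1  ≥
B = 1, C = 1/3 ↦ 1  ≥
B = 1, C = 2/3 ↦ 1  ≥
B = 1, C = 1 ↦ 1  ≥
So 15 of the 16 assignments meet the threshold.

15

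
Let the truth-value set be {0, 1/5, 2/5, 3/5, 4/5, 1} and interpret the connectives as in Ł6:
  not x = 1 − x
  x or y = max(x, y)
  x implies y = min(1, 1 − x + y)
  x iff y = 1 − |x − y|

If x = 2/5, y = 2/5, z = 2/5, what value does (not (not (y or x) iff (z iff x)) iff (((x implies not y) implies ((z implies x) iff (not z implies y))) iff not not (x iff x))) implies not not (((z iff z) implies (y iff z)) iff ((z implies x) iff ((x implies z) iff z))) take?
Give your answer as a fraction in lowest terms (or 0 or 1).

y or x = 2/5 or 2/5 = 2/5
not (y or x) = not 2/5 = 3/5
z iff x = 2/5 iff 2/5 = 1
not (y or x) iff (z iff x) = 3/5 iff 1 = 3/5
not (not (y or x) iff (z iff x)) = not 3/5 = 2/5
not y = not 2/5 = 3/5
x implies not y = 2/5 implies 3/5 = 1
z implies x = 2/5 implies 2/5 = 1
not z = not 2/5 = 3/5
not z implies y = 3/5 implies 2/5 = 4/5
(z implies x) iff (not z implies y) = 1 iff 4/5 = 4/5
(x implies not y) implies ((z implies x) iff (not z implies y)) = 1 implies 4/5 = 4/5
x iff x = 2/5 iff 2/5 = 1
not (x iff x) = not 1 = 0
not not (x iff x) = not 0 = 1
((x implies not y) implies ((z implies x) iff (not z implies y))) iff not not (x iff x) = 4/5 iff 1 = 4/5
not (not (y or x) iff (z iff x)) iff (((x implies not y) implies ((z implies x) iff (not z implies y))) iff not not (x iff x)) = 2/5 iff 4/5 = 3/5
z iff z = 2/5 iff 2/5 = 1
y iff z = 2/5 iff 2/5 = 1
(z iff z) implies (y iff z) = 1 implies 1 = 1
z implies x = 2/5 implies 2/5 = 1
x implies z = 2/5 implies 2/5 = 1
(x implies z) iff z = 1 iff 2/5 = 2/5
(z implies x) iff ((x implies z) iff z) = 1 iff 2/5 = 2/5
((z iff z) implies (y iff z)) iff ((z implies x) iff ((x implies z) iff z)) = 1 iff 2/5 = 2/5
not (((z iff z) implies (y iff z)) iff ((z implies x) iff ((x implies z) iff z))) = not 2/5 = 3/5
not not (((z iff z) implies (y iff z)) iff ((z implies x) iff ((x implies z) iff z))) = not 3/5 = 2/5
(not (not (y or x) iff (z iff x)) iff (((x implies not y) implies ((z implies x) iff (not z implies y))) iff not not (x iff x))) implies not not (((z iff z) implies (y iff z)) iff ((z implies x) iff ((x implies z) iff z))) = 3/5 implies 2/5 = 4/5

4/5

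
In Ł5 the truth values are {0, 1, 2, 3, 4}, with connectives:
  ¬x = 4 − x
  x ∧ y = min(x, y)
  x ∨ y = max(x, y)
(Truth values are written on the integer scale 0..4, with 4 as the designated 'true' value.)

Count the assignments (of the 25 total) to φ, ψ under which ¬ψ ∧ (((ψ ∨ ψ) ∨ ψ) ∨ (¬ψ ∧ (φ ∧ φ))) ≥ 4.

value 4: 1 assignment (counts)
value 3: 3 assignments
value 2: 7 assignments
value 1: 8 assignments
value 0: 6 assignments
So 1 of the 25 assignments meets the threshold.

1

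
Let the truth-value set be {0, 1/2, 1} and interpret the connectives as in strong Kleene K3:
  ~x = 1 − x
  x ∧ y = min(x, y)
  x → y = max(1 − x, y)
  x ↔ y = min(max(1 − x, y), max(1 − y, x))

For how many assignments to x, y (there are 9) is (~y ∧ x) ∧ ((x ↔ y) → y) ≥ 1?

x = 0, y = 0 ↦ 0  <
x = 0, y = 1/2 ↦ 0  <
x = 0, y = 1 ↦ 0  <
x = 1/2, y = 0 ↦ 1/2  <
x = 1/2, y = 1/2 ↦ 1/2  <
x = 1/2, y = 1 ↦ 0  <
x = 1, y = 0 ↦ 1  ≥
x = 1, y = 1/2 ↦ 1/2  <
x = 1, y = 1 ↦ 0  <
So 1 of the 9 assignments meets the threshold.

1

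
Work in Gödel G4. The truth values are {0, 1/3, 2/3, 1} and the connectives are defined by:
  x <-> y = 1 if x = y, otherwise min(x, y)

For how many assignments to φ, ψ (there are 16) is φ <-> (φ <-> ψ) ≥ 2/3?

φ = 0, ψ = 0 ↦ 0  <
φ = 0, ψ = 1/3 ↦ 1  ≥
φ = 0, ψ = 2/3 ↦ 1  ≥
φ = 0, ψ = 1 ↦ 1  ≥
φ = 1/3, ψ = 0 ↦ 0  <
φ = 1/3, ψ = 1/3 ↦ 1/3  <
φ = 1/3, ψ = 2/3 ↦ 1  ≥
φ = 1/3, ψ = 1 ↦ 1  ≥
φ = 2/3, ψ = 0 ↦ 0  <
φ = 2/3, ψ = 1/3 ↦ 1/3  <
φ = 2/3, ψ = 2/3 ↦ 2/3  ≥
φ = 2/3, ψ = 1 ↦ 1  ≥
φ = 1, ψ = 0 ↦ 0  <
φ = 1, ψ = 1/3 ↦ 1/3  <
φ = 1, ψ = 2/3 ↦ 2/3  ≥
φ = 1, ψ = 1 ↦ 1  ≥
So 9 of the 16 assignments meet the threshold.

9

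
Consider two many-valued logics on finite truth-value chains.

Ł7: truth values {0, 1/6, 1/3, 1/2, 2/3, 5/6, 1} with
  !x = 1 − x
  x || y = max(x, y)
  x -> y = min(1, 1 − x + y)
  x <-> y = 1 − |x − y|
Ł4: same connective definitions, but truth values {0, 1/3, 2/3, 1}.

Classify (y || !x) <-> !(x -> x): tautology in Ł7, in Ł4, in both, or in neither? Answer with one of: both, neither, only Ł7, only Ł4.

neither

In Ł7: at x = 0, y = 0 the value is 0 — not a tautology.
In Ł4: at x = 0, y = 0 the value is 0 — not a tautology.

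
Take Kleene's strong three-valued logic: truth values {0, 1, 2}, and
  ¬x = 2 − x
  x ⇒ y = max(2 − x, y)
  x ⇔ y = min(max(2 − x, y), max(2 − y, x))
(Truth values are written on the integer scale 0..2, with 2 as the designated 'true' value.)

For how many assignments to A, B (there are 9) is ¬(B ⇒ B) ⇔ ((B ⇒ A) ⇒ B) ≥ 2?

A = 0, B = 0 ↦ 2  ≥
A = 0, B = 1 ↦ 1  <
A = 0, B = 2 ↦ 0  <
A = 1, B = 0 ↦ 2  ≥
A = 1, B = 1 ↦ 1  <
A = 1, B = 2 ↦ 0  <
A = 2, B = 0 ↦ 2  ≥
A = 2, B = 1 ↦ 1  <
A = 2, B = 2 ↦ 0  <
So 3 of the 9 assignments meet the threshold.

3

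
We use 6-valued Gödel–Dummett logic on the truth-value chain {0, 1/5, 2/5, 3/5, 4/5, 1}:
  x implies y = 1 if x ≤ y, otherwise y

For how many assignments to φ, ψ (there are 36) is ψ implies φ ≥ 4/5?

value 1: 21 assignments (counts)
value 4/5: 1 assignment (counts)
value 3/5: 2 assignments
value 2/5: 3 assignments
value 1/5: 4 assignments
value 0: 5 assignments
So 22 of the 36 assignments meet the threshold.

22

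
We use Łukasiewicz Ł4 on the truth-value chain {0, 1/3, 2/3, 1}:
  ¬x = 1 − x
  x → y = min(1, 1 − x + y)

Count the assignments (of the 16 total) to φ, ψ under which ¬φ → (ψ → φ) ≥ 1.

12

φ = 0, ψ = 0 ↦ 1  ≥
φ = 0, ψ = 1/3 ↦ 2/3  <
φ = 0, ψ = 2/3 ↦ 1/3  <
φ = 0, ψ = 1 ↦ 0  <
φ = 1/3, ψ = 0 ↦ 1  ≥
φ = 1/3, ψ = 1/3 ↦ 1  ≥
φ = 1/3, ψ = 2/3 ↦ 1  ≥
φ = 1/3, ψ = 1 ↦ 2/3  <
φ = 2/3, ψ = 0 ↦ 1  ≥
φ = 2/3, ψ = 1/3 ↦ 1  ≥
φ = 2/3, ψ = 2/3 ↦ 1  ≥
φ = 2/3, ψ = 1 ↦ 1  ≥
φ = 1, ψ = 0 ↦ 1  ≥
φ = 1, ψ = 1/3 ↦ 1  ≥
φ = 1, ψ = 2/3 ↦ 1  ≥
φ = 1, ψ = 1 ↦ 1  ≥
So 12 of the 16 assignments meet the threshold.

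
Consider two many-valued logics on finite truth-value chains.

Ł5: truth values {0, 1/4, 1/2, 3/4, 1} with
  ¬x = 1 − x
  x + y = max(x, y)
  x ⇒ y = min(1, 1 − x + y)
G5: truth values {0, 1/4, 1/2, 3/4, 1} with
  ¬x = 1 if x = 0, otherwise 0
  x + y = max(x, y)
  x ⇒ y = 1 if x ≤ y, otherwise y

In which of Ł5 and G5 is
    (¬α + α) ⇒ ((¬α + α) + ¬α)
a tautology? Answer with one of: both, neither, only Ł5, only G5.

both

In Ł5: every assignment gives 1 — tautology.
In G5: every assignment gives 1 — tautology.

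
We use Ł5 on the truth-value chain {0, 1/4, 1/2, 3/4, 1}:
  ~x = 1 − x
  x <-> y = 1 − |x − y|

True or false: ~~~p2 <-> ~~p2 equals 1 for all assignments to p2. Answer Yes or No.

No

Counterexample: take p2 = 0.
~p2 = ~0 = 1
~~p2 = ~1 = 0
~~~p2 = ~0 = 1
~~p2 = ~1 = 0
~~~p2 <-> ~~p2 = 1 <-> 0 = 0
This gives 0 ≠ 1.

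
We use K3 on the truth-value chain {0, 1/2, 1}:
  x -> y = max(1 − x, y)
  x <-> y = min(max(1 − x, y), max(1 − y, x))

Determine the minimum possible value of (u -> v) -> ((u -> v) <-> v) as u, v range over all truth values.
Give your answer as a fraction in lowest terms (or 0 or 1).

0

Take u = 0, v = 0:
u -> v = 0 -> 0 = 1
u -> v = 0 -> 0 = 1
(u -> v) <-> v = 1 <-> 0 = 0
(u -> v) -> ((u -> v) <-> v) = 1 -> 0 = 0
No assignment yields a value below 0, so this is the minimum.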